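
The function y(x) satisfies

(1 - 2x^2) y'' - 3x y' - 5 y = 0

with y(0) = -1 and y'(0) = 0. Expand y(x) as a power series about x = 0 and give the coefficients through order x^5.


Ansatz: y(x) = sum_{n>=0} a_n x^n, so y'(x) = sum_{n>=1} n a_n x^(n-1) and y''(x) = sum_{n>=2} n(n-1) a_n x^(n-2).
Substitute into P(x) y'' + Q(x) y' + R(x) y = 0 with P(x) = 1 - 2x^2, Q(x) = -3x, R(x) = -5, and match powers of x.
Initial conditions: a_0 = -1, a_1 = 0.
Setting the coefficient of each power of x to zero and solving order by order (substituting the coefficients already found):
  x^0: 2 a_2 - 5 a_0 = 0  ->  2 a_2 = 5 a_0 = -5  ->  a_2 = -5/2
  x^1: 6 a_3 - 8 a_1 = 0  ->  6 a_3 = 8 a_1 = 0  ->  a_3 = 0
  x^2: 12 a_4 - 15 a_2 = 0  ->  12 a_4 = 15 a_2 = -75/2  ->  a_4 = -25/8
  x^3: 20 a_5 - 26 a_3 = 0  ->  20 a_5 = 26 a_3 = 0  ->  a_5 = 0
Truncated series: y(x) = -1 - (5/2) x^2 - (25/8) x^4 + O(x^6).

a_0 = -1; a_1 = 0; a_2 = -5/2; a_3 = 0; a_4 = -25/8; a_5 = 0


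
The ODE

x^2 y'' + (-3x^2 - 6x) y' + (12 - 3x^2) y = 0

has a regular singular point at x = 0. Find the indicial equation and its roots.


Divide by x^2 to reach normal form y'' + P_1(x) y' + P_2(x) y = 0 with P_1(x) = -3 - 6/x and P_2(x) = -3 + 12/x^2.
x = 0 is a singular point because the y'-coefficient -3 - 6/x has a pole at x = 0 and the y-coefficient -3 + 12/x^2 has a pole at x = 0.
It is a regular singular point because x P_1(x) = p(x) = -3x - 6 and x^2 P_2(x) = q(x) = 12 - 3x^2 are polynomials, hence analytic at x = 0.
p(0) = -6,  q(0) = 12.
Indicial equation: r(r-1) + p(0) r + q(0) = 0, i.e. r^2 + (p(0) - 1) r + q(0) = 0, i.e. r^2 - 7 r + 12 = 0.
Discriminant: (-7)^2 - 4(12) = 1, so r = (7 ± 1)/2.
Solving: r_1 = 4, r_2 = 3.

indicial: r^2 - 7 r + 12 = 0; roots r_1 = 4, r_2 = 3


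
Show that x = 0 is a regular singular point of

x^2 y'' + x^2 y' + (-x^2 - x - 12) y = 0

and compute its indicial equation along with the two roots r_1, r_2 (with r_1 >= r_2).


Divide by x^2 to reach normal form y'' + P_1(x) y' + P_2(x) y = 0 with P_1(x) = 1 and P_2(x) = -1 - 1/x - 12/x^2.
x = 0 is a singular point because the y-coefficient -1 - 1/x - 12/x^2 has a pole at x = 0.
It is a regular singular point because x P_1(x) = p(x) = x and x^2 P_2(x) = q(x) = -x^2 - x - 12 are polynomials, hence analytic at x = 0.
p(0) = 0,  q(0) = -12.
Indicial equation: r(r-1) + p(0) r + q(0) = 0, i.e. r^2 + (p(0) - 1) r + q(0) = 0, i.e. r^2 - 1 r - 12 = 0.
Discriminant: (-1)^2 - 4(-12) = 49, so r = (1 ± 7)/2.
Solving: r_1 = 4, r_2 = -3.

indicial: r^2 - 1 r - 12 = 0; roots r_1 = 4, r_2 = -3


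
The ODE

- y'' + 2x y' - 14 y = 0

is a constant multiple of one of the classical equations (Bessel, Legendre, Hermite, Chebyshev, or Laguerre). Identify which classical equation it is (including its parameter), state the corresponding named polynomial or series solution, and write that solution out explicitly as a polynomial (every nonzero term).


All three coefficients share the factor -1; dividing through by -1 gives  y'' - 2x y' + 14 y = 0.
This matches the Hermite equation y'' - 2x y' + 2n y = 0 with 2n = 14, so n = 7; the polynomial solution is H_7(x).
With y = sum_k a_k x^k, matching x^k gives (k+2)(k+1) a_{k+2} = 2(k - n) a_k = 2(k - 7) a_k. The right side vanishes at k = 7, so the series with the parity of 7 terminates at degree 7.
Standard normalization: leading coefficient of H_n is 2^n, so a_7 = 2^7 = 128. Work downward with a_k = (k+1)(k+2) a_{k+2} / (2(k - n)):
  a_5 = (6)(7)(128) / (2(5 - 7)) = 5376/(-4) = -1344
  a_3 = (4)(5)(-1344) / (2(3 - 7)) = -26880/(-8) = 3360
  a_1 = (2)(3)(3360) / (2(1 - 7)) = 20160/(-12) = -1680
Hence H_7(x) = 128 x^7 - 1344 x^5 + 3360 x^3 - 1680 x.

H_7(x); series = 128 x^7 - 1344 x^5 + 3360 x^3 - 1680 x


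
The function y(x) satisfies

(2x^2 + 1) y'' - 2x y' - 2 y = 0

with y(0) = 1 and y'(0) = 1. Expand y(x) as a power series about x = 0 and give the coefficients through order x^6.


Ansatz: y(x) = sum_{n>=0} a_n x^n, so y'(x) = sum_{n>=1} n a_n x^(n-1) and y''(x) = sum_{n>=2} n(n-1) a_n x^(n-2).
Substitute into P(x) y'' + Q(x) y' + R(x) y = 0 with P(x) = 2x^2 + 1, Q(x) = -2x, R(x) = -2, and match powers of x.
Initial conditions: a_0 = 1, a_1 = 1.
Setting the coefficient of each power of x to zero and solving order by order (substituting the coefficients already found):
  x^0: 2 a_2 - 2 a_0 = 0  ->  2 a_2 = 2 a_0 = 2  ->  a_2 = 1
  x^1: 6 a_3 - 4 a_1 = 0  ->  6 a_3 = 4 a_1 = 4  ->  a_3 = 2/3
  x^2: 12 a_4 - 2 a_2 = 0  ->  12 a_4 = 2 a_2 = 2  ->  a_4 = 1/6
  x^3: 20 a_5 + 4 a_3 = 0  ->  20 a_5 = -4 a_3 = -8/3  ->  a_5 = -2/15
  x^4: 30 a_6 + 14 a_4 = 0  ->  30 a_6 = -14 a_4 = -7/3  ->  a_6 = -7/90
Truncated series: y(x) = 1 + x + x^2 + (2/3) x^3 + (1/6) x^4 - (2/15) x^5 - (7/90) x^6 + O(x^7).

a_0 = 1; a_1 = 1; a_2 = 1; a_3 = 2/3; a_4 = 1/6; a_5 = -2/15; a_6 = -7/90


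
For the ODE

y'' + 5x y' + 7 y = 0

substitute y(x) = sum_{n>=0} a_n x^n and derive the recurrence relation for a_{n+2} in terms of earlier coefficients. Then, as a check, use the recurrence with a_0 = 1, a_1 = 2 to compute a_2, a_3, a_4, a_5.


Substitute y = sum_n a_n x^n.
y''(x) has coefficient (n+2)(n+1) a_{n+2} at x^n;
5 x y'(x) has coefficient 5 n a_n at x^n (shift);
7 y(x) has coefficient 7 a_n at x^n.
Matching x^n: (n+2)(n+1) a_{n+2} + (5n + 7) a_n = 0.
Thus a_{n+2} = (-5n - 7) / ((n+1)(n+2)) * a_n.

Check with a_0 = 1, a_1 = 2 (apply the recurrence for n = 0, 1, 2, 3): a_0 = 1, a_1 = 2, a_2 = -7/2, a_3 = -4, a_4 = 119/24, a_5 = 22/5.

a_(n+2) = (-5n - 7) / ((n+1)(n+2)) * a_n; check: a_0 = 1, a_1 = 2, a_2 = -7/2, a_3 = -4, a_4 = 119/24, a_5 = 22/5


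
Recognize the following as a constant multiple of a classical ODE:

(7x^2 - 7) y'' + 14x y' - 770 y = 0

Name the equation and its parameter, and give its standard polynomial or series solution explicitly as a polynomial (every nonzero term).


All three coefficients share the factor -7; dividing through by -7 gives  (1 - x^2) y'' - 2x y' + 110 y = 0.
This matches the Legendre equation (1 - x^2) y'' - 2x y' + n(n+1) y = 0 (note the -2x y' term) with n(n+1) = 110, so n = 10; the polynomial solution is P_10(x).
With y = sum_k a_k x^k, matching x^k gives (k+2)(k+1) a_{k+2} = [k(k+1) - n(n+1)] a_k = (k - 10)(k + 11) a_k. The right side vanishes at k = 10, so the series with the parity of 10 terminates at degree 10.
Standard normalization (P_n(1) = 1): leading coefficient (2n)!/(2^n (n!)^2) = 2432902008176640000/(1024*13168189440000) = 46189/256, so a_10 = 46189/256. Work downward with a_k = (k+1)(k+2) a_{k+2} / ((k - 10)(k + 11)):
  a_8 = (9)(10)(46189/256) / ((8 - 10)(8 + 11)) = (2078505/128)/(-38) = -109395/256
  a_6 = (7)(8)(-109395/256) / ((6 - 10)(6 + 11)) = (-765765/32)/(-68) = 45045/128
  a_4 = (5)(6)(45045/128) / ((4 - 10)(4 + 11)) = (675675/64)/(-90) = -15015/128
  a_2 = (3)(4)(-15015/128) / ((2 - 10)(2 + 11)) = (-45045/32)/(-104) = 3465/256
  a_0 = (1)(2)(3465/256) / ((0 - 10)(0 + 11)) = (3465/128)/(-110) = -63/256
Hence P_10(x) = 46189 x^10/256 - 109395 x^8/256 + 45045 x^6/128 - 15015 x^4/128 + 3465 x^2/256 - 63/256.

P_10(x); series = 46189 x^10/256 - 109395 x^8/256 + 45045 x^6/128 - 15015 x^4/128 + 3465 x^2/256 - 63/256


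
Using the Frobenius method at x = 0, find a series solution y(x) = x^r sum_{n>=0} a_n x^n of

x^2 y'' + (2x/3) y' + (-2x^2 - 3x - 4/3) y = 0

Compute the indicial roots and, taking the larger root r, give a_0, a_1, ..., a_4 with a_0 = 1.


Write in Frobenius form y'' + (p(x)/x) y' + (q(x)/x^2) y = 0:
  p(x) = 2/3,  q(x) = -2x^2 - 3x - 4/3.
Indicial equation: r(r-1) + (2/3) r + (-4/3) = 0 -> roots r_1 = 4/3, r_2 = -1.
Take r = r_1 = 4/3. Let y(x) = x^r sum_{n>=0} a_n x^n with a_0 = 1.
Substitute y = x^r sum a_n x^n and match x^{r+n}. The recurrence is
  D(n) a_n - 3 a_{n-1} - 2 a_{n-2} = 0,  where D(n) = (r+n)(r+n-1) + (2/3)(r+n) + (-4/3).
  a_n = [3 a_{n-1} + 2 a_{n-2}] / D(n).
Since the indicial polynomial factors as (r - r_1)(r - r_2), D(n) = (r_1 + n - r_1)(r_1 + n - r_2) = n(n + 7/3).
Evaluating step by step (a_0 = 1):
  n = 1: D(1) = 1(1 + 7/3) = 10/3; numerator = 3(1) = 3; a_1 = (3)/(10/3) = 9/10
  n = 2: D(2) = 2(2 + 7/3) = 26/3; numerator = 3(9/10) + 2(1) = 47/10; a_2 = (47/10)/(26/3) = 141/260
  n = 3: D(3) = 3(3 + 7/3) = 16; numerator = 3(141/260) + 2(9/10) = 891/260; a_3 = (891/260)/(16) = 891/4160
  n = 4: D(4) = 4(4 + 7/3) = 76/3; numerator = 3(891/4160) + 2(141/260) = 1437/832; a_4 = (1437/832)/(76/3) = 4311/63232

r = 4/3; a_0 = 1; a_1 = 9/10; a_2 = 141/260; a_3 = 891/4160; a_4 = 4311/63232


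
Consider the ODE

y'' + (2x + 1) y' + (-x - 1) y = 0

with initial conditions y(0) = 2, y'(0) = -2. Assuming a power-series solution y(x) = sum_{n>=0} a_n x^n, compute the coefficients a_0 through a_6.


Ansatz: y(x) = sum_{n>=0} a_n x^n, so y'(x) = sum_{n>=1} n a_n x^(n-1) and y''(x) = sum_{n>=2} n(n-1) a_n x^(n-2).
Substitute into P(x) y'' + Q(x) y' + R(x) y = 0 with P(x) = 1, Q(x) = 2x + 1, R(x) = -x - 1, and match powers of x.
Initial conditions: a_0 = 2, a_1 = -2.
Setting the coefficient of each power of x to zero and solving order by order (substituting the coefficients already found):
  x^0: 2 a_2 + a_1 - a_0 = 0  ->  2 a_2 = -a_1 + a_0 = 4  ->  a_2 = 2
  x^1: 6 a_3 + 2 a_2 + a_1 - a_0 = 0  ->  6 a_3 = -2 a_2 - a_1 + a_0 = 0  ->  a_3 = 0
  x^2: 12 a_4 + 3 a_3 + 3 a_2 - a_1 = 0  ->  12 a_4 = -3 a_3 - 3 a_2 + a_1 = -8  ->  a_4 = -2/3
  x^3: 20 a_5 + 4 a_4 + 5 a_3 - a_2 = 0  ->  20 a_5 = -4 a_4 - 5 a_3 + a_2 = 14/3  ->  a_5 = 7/30
  x^4: 30 a_6 + 5 a_5 + 7 a_4 - a_3 = 0  ->  30 a_6 = -5 a_5 - 7 a_4 + a_3 = 7/2  ->  a_6 = 7/60
Truncated series: y(x) = 2 - 2 x + 2 x^2 - (2/3) x^4 + (7/30) x^5 + (7/60) x^6 + O(x^7).

a_0 = 2; a_1 = -2; a_2 = 2; a_3 = 0; a_4 = -2/3; a_5 = 7/30; a_6 = 7/60


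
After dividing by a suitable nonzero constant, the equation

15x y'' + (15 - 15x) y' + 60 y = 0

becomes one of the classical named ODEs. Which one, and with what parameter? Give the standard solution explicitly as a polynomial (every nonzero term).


All three coefficients share the factor 15; dividing through by 15 gives  x y'' + (1 - x) y' + 4 y = 0.
This matches the Laguerre equation x y'' + (1 - x) y' + n y = 0 with n = 4; the polynomial solution is L_4(x).
With y = sum_k a_k x^k, matching x^k gives (k+1)k a_{k+1} + (k+1) a_{k+1} - k a_k + n a_k = 0, i.e. (k+1)^2 a_{k+1} = (k - n) a_k = (k - 4) a_k. The right side vanishes at k = 4, so the series terminates at degree 4.
Standard normalization L_n(0) = 1 gives a_0 = 1. Work upward with a_{k+1} = (k - 4) a_k / (k+1)^2:
  a_1 = (0 - 4)(1) / 1^2 = -4/1 = -4
  a_2 = (1 - 4)(-4) / 2^2 = 12/4 = 3
  a_3 = (2 - 4)(3) / 3^2 = -6/9 = -2/3
  a_4 = (3 - 4)(-2/3) / 4^2 = (2/3)/16 = 1/24
Hence L_4(x) = x^4/24 - 2 x^3/3 + 3 x^2 - 4 x + 1.

L_4(x); series = x^4/24 - 2 x^3/3 + 3 x^2 - 4 x + 1


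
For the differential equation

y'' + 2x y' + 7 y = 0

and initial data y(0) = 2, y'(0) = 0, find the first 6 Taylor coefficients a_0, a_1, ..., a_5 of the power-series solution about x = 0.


Ansatz: y(x) = sum_{n>=0} a_n x^n, so y'(x) = sum_{n>=1} n a_n x^(n-1) and y''(x) = sum_{n>=2} n(n-1) a_n x^(n-2).
Substitute into P(x) y'' + Q(x) y' + R(x) y = 0 with P(x) = 1, Q(x) = 2x, R(x) = 7, and match powers of x.
Initial conditions: a_0 = 2, a_1 = 0.
Setting the coefficient of each power of x to zero and solving order by order (substituting the coefficients already found):
  x^0: 2 a_2 + 7 a_0 = 0  ->  2 a_2 = -7 a_0 = -14  ->  a_2 = -7
  x^1: 6 a_3 + 9 a_1 = 0  ->  6 a_3 = -9 a_1 = 0  ->  a_3 = 0
  x^2: 12 a_4 + 11 a_2 = 0  ->  12 a_4 = -11 a_2 = 77  ->  a_4 = 77/12
  x^3: 20 a_5 + 13 a_3 = 0  ->  20 a_5 = -13 a_3 = 0  ->  a_5 = 0
Truncated series: y(x) = 2 - 7 x^2 + (77/12) x^4 + O(x^6).

a_0 = 2; a_1 = 0; a_2 = -7; a_3 = 0; a_4 = 77/12; a_5 = 0


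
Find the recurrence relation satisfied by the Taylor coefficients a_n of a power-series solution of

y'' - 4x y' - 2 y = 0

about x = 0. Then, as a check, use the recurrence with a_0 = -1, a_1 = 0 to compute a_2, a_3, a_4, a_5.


Substitute y = sum_n a_n x^n.
y''(x) has coefficient (n+2)(n+1) a_{n+2} at x^n;
-4 x y'(x) has coefficient -4 n a_n at x^n (shift);
-2 y(x) has coefficient -2 a_n at x^n.
Matching x^n: (n+2)(n+1) a_{n+2} + (-4n - 2) a_n = 0.
Thus a_{n+2} = (4n + 2) / ((n+1)(n+2)) * a_n.

Check with a_0 = -1, a_1 = 0 (apply the recurrence for n = 0, 1, 2, 3): a_0 = -1, a_1 = 0, a_2 = -1, a_3 = 0, a_4 = -5/6, a_5 = 0.

a_(n+2) = (4n + 2) / ((n+1)(n+2)) * a_n; check: a_0 = -1, a_1 = 0, a_2 = -1, a_3 = 0, a_4 = -5/6, a_5 = 0


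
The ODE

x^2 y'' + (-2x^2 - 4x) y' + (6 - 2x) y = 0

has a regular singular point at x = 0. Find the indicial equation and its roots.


Divide by x^2 to reach normal form y'' + P_1(x) y' + P_2(x) y = 0 with P_1(x) = -2 - 4/x and P_2(x) = -2/x + 6/x^2.
x = 0 is a singular point because the y'-coefficient -2 - 4/x has a pole at x = 0 and the y-coefficient -2/x + 6/x^2 has a pole at x = 0.
It is a regular singular point because x P_1(x) = p(x) = -2x - 4 and x^2 P_2(x) = q(x) = 6 - 2x are polynomials, hence analytic at x = 0.
p(0) = -4,  q(0) = 6.
Indicial equation: r(r-1) + p(0) r + q(0) = 0, i.e. r^2 + (p(0) - 1) r + q(0) = 0, i.e. r^2 - 5 r + 6 = 0.
Discriminant: (-5)^2 - 4(6) = 1, so r = (5 ± 1)/2.
Solving: r_1 = 3, r_2 = 2.

indicial: r^2 - 5 r + 6 = 0; roots r_1 = 3, r_2 = 2


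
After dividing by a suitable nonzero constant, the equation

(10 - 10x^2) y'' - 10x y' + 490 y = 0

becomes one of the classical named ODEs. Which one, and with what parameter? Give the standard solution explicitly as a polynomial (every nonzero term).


All three coefficients share the factor 10; dividing through by 10 gives  (1 - x^2) y'' - x y' + 49 y = 0.
This matches the Chebyshev equation (1 - x^2) y'' - x y' + n^2 y = 0 (note the -x y' term, not -2x y') with n^2 = 49, so n = 7; the polynomial solution is T_7(x).
With y = sum_k a_k x^k, matching x^k gives (k+2)(k+1) a_{k+2} = (k^2 - n^2) a_k = (k - 7)(k + 7) a_k. The right side vanishes at k = 7, so the series with the parity of 7 terminates at degree 7.
Standard normalization: leading coefficient of T_n is 2^(n-1), so a_7 = 2^6 = 64. Work downward with a_k = (k+1)(k+2) a_{k+2} / ((k - 7)(k + 7)):
  a_5 = (6)(7)(64) / ((5 - 7)(5 + 7)) = 2688/(-24) = -112
  a_3 = (4)(5)(-112) / ((3 - 7)(3 + 7)) = -2240/(-40) = 56
  a_1 = (2)(3)(56) / ((1 - 7)(1 + 7)) = 336/(-48) = -7
Hence T_7(x) = 64 x^7 - 112 x^5 + 56 x^3 - 7 x.

T_7(x); series = 64 x^7 - 112 x^5 + 56 x^3 - 7 x


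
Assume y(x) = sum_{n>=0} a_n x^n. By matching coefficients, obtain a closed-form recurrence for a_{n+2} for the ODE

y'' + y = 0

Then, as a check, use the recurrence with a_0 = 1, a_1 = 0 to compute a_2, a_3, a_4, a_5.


Substitute y = sum_n a_n x^n into y'' + (const) y = 0.
y''(x) = sum_{n>=0} (n+2)(n+1) a_{n+2} x^n.
The ODE becomes sum_n [(n+2)(n+1) a_{n+2} + 1 a_n] x^n = 0.
Setting each coefficient to zero gives the recurrence:
  (n+2)(n+1) a_{n+2} + 1 a_n = 0,
  a_{n+2} = -1 / ((n+1)(n+2)) a_n.

Check with a_0 = 1, a_1 = 0 (apply the recurrence for n = 0, 1, 2, 3): a_0 = 1, a_1 = 0, a_2 = -1/2, a_3 = 0, a_4 = 1/24, a_5 = 0.

a_{n+2} = -1/((n+1)(n+2)) * a_n; check: a_0 = 1, a_1 = 0, a_2 = -1/2, a_3 = 0, a_4 = 1/24, a_5 = 0


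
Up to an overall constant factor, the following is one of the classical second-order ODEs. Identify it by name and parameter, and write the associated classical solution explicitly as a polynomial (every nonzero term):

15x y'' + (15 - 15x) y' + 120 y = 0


All three coefficients share the factor 15; dividing through by 15 gives  x y'' + (1 - x) y' + 8 y = 0.
This matches the Laguerre equation x y'' + (1 - x) y' + n y = 0 with n = 8; the polynomial solution is L_8(x).
With y = sum_k a_k x^k, matching x^k gives (k+1)k a_{k+1} + (k+1) a_{k+1} - k a_k + n a_k = 0, i.e. (k+1)^2 a_{k+1} = (k - n) a_k = (k - 8) a_k. The right side vanishes at k = 8, so the series terminates at degree 8.
Standard normalization L_n(0) = 1 gives a_0 = 1. Work upward with a_{k+1} = (k - 8) a_k / (k+1)^2:
  a_1 = (0 - 8)(1) / 1^2 = -8/1 = -8
  a_2 = (1 - 8)(-8) / 2^2 = 56/4 = 14
  a_3 = (2 - 8)(14) / 3^2 = -84/9 = -28/3
  a_4 = (3 - 8)(-28/3) / 4^2 = (140/3)/16 = 35/12
  a_5 = (4 - 8)(35/12) / 5^2 = (-35/3)/25 = -7/15
  a_6 = (5 - 8)(-7/15) / 6^2 = (7/5)/36 = 7/180
  a_7 = (6 - 8)(7/180) / 7^2 = (-7/90)/49 = -1/630
  a_8 = (7 - 8)(-1/630) / 8^2 = (1/630)/64 = 1/40320
Hence L_8(x) = x^8/40320 - x^7/630 + 7 x^6/180 - 7 x^5/15 + 35 x^4/12 - 28 x^3/3 + 14 x^2 - 8 x + 1.

L_8(x); series = x^8/40320 - x^7/630 + 7 x^6/180 - 7 x^5/15 + 35 x^4/12 - 28 x^3/3 + 14 x^2 - 8 x + 1


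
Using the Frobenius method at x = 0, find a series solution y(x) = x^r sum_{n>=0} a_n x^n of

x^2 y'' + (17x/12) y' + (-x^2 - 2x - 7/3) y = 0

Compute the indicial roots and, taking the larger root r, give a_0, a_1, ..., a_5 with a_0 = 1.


Write in Frobenius form y'' + (p(x)/x) y' + (q(x)/x^2) y = 0:
  p(x) = 17/12,  q(x) = -x^2 - 2x - 7/3.
Indicial equation: r(r-1) + (17/12) r + (-7/3) = 0 -> roots r_1 = 4/3, r_2 = -7/4.
Take r = r_1 = 4/3. Let y(x) = x^r sum_{n>=0} a_n x^n with a_0 = 1.
Substitute y = x^r sum a_n x^n and match x^{r+n}. The recurrence is
  D(n) a_n - 2 a_{n-1} - 1 a_{n-2} = 0,  where D(n) = (r+n)(r+n-1) + (17/12)(r+n) + (-7/3).
  a_n = [2 a_{n-1} + 1 a_{n-2}] / D(n).
Since the indicial polynomial factors as (r - r_1)(r - r_2), D(n) = (r_1 + n - r_1)(r_1 + n - r_2) = n(n + 37/12).
Evaluating step by step (a_0 = 1):
  n = 1: D(1) = 1(1 + 37/12) = 49/12; numerator = 2(1) = 2; a_1 = (2)/(49/12) = 24/49
  n = 2: D(2) = 2(2 + 37/12) = 61/6; numerator = 2(24/49) + 1(1) = 97/49; a_2 = (97/49)/(61/6) = 582/2989
  n = 3: D(3) = 3(3 + 37/12) = 73/4; numerator = 2(582/2989) + 1(24/49) = 2628/2989; a_3 = (2628/2989)/(73/4) = 144/2989
  n = 4: D(4) = 4(4 + 37/12) = 85/3; numerator = 2(144/2989) + 1(582/2989) = 870/2989; a_4 = (870/2989)/(85/3) = 522/50813
  n = 5: D(5) = 5(5 + 37/12) = 485/12; numerator = 2(522/50813) + 1(144/2989) = 3492/50813; a_5 = (3492/50813)/(485/12) = 432/254065

r = 4/3; a_0 = 1; a_1 = 24/49; a_2 = 582/2989; a_3 = 144/2989; a_4 = 522/50813; a_5 = 432/254065


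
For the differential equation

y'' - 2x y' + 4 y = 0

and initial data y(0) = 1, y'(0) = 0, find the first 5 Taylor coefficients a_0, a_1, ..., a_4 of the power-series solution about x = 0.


Ansatz: y(x) = sum_{n>=0} a_n x^n, so y'(x) = sum_{n>=1} n a_n x^(n-1) and y''(x) = sum_{n>=2} n(n-1) a_n x^(n-2).
Substitute into P(x) y'' + Q(x) y' + R(x) y = 0 with P(x) = 1, Q(x) = -2x, R(x) = 4, and match powers of x.
Initial conditions: a_0 = 1, a_1 = 0.
Setting the coefficient of each power of x to zero and solving order by order (substituting the coefficients already found):
  x^0: 2 a_2 + 4 a_0 = 0  ->  2 a_2 = -4 a_0 = -4  ->  a_2 = -2
  x^1: 6 a_3 + 2 a_1 = 0  ->  6 a_3 = -2 a_1 = 0  ->  a_3 = 0
  x^2: 12 a_4 = 0  ->  a_4 = 0
Truncated series: y(x) = 1 - 2 x^2 + O(x^5).

a_0 = 1; a_1 = 0; a_2 = -2; a_3 = 0; a_4 = 0


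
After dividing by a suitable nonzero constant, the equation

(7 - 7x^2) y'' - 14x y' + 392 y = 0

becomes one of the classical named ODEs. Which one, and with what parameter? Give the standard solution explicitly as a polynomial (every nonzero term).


All three coefficients share the factor 7; dividing through by 7 gives  (1 - x^2) y'' - 2x y' + 56 y = 0.
This matches the Legendre equation (1 - x^2) y'' - 2x y' + n(n+1) y = 0 (note the -2x y' term) with n(n+1) = 56, so n = 7; the polynomial solution is P_7(x).
With y = sum_k a_k x^k, matching x^k gives (k+2)(k+1) a_{k+2} = [k(k+1) - n(n+1)] a_k = (k - 7)(k + 8) a_k. The right side vanishes at k = 7, so the series with the parity of 7 terminates at degree 7.
Standard normalization (P_n(1) = 1): leading coefficient (2n)!/(2^n (n!)^2) = 87178291200/(128*25401600) = 429/16, so a_7 = 429/16. Work downward with a_k = (k+1)(k+2) a_{k+2} / ((k - 7)(k + 8)):
  a_5 = (6)(7)(429/16) / ((5 - 7)(5 + 8)) = (9009/8)/(-26) = -693/16
  a_3 = (4)(5)(-693/16) / ((3 - 7)(3 + 8)) = (-3465/4)/(-44) = 315/16
  a_1 = (2)(3)(315/16) / ((1 - 7)(1 + 8)) = (945/8)/(-54) = -35/16
Hence P_7(x) = 429 x^7/16 - 693 x^5/16 + 315 x^3/16 - 35 x/16.

P_7(x); series = 429 x^7/16 - 693 x^5/16 + 315 x^3/16 - 35 x/16


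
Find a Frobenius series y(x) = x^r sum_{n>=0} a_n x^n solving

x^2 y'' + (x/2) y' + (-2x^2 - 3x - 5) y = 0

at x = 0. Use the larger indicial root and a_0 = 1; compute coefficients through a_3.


Write in Frobenius form y'' + (p(x)/x) y' + (q(x)/x^2) y = 0:
  p(x) = 1/2,  q(x) = -2x^2 - 3x - 5.
Indicial equation: r(r-1) + (1/2) r + (-5) = 0 -> roots r_1 = 5/2, r_2 = -2.
Take r = r_1 = 5/2. Let y(x) = x^r sum_{n>=0} a_n x^n with a_0 = 1.
Substitute y = x^r sum a_n x^n and match x^{r+n}. The recurrence is
  D(n) a_n - 3 a_{n-1} - 2 a_{n-2} = 0,  where D(n) = (r+n)(r+n-1) + (1/2)(r+n) + (-5).
  a_n = [3 a_{n-1} + 2 a_{n-2}] / D(n).
Since the indicial polynomial factors as (r - r_1)(r - r_2), D(n) = (r_1 + n - r_1)(r_1 + n - r_2) = n(n + 9/2).
Evaluating step by step (a_0 = 1):
  n = 1: D(1) = 1(1 + 9/2) = 11/2; numerator = 3(1) = 3; a_1 = (3)/(11/2) = 6/11
  n = 2: D(2) = 2(2 + 9/2) = 13; numerator = 3(6/11) + 2(1) = 40/11; a_2 = (40/11)/(13) = 40/143
  n = 3: D(3) = 3(3 + 9/2) = 45/2; numerator = 3(40/143) + 2(6/11) = 276/143; a_3 = (276/143)/(45/2) = 184/2145

r = 5/2; a_0 = 1; a_1 = 6/11; a_2 = 40/143; a_3 = 184/2145


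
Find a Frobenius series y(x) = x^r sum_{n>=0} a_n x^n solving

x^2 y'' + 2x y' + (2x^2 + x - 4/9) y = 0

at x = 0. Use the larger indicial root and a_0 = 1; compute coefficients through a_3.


Write in Frobenius form y'' + (p(x)/x) y' + (q(x)/x^2) y = 0:
  p(x) = 2,  q(x) = 2x^2 + x - 4/9.
Indicial equation: r(r-1) + (2) r + (-4/9) = 0 -> roots r_1 = 1/3, r_2 = -4/3.
Take r = r_1 = 1/3. Let y(x) = x^r sum_{n>=0} a_n x^n with a_0 = 1.
Substitute y = x^r sum a_n x^n and match x^{r+n}. The recurrence is
  D(n) a_n + 1 a_{n-1} + 2 a_{n-2} = 0,  where D(n) = (r+n)(r+n-1) + (2)(r+n) + (-4/9).
  a_n = [-1 a_{n-1} - 2 a_{n-2}] / D(n).
Since the indicial polynomial factors as (r - r_1)(r - r_2), D(n) = (r_1 + n - r_1)(r_1 + n - r_2) = n(n + 5/3).
Evaluating step by step (a_0 = 1):
  n = 1: D(1) = 1(1 + 5/3) = 8/3; numerator = -1(1) = -1; a_1 = (-1)/(8/3) = -3/8
  n = 2: D(2) = 2(2 + 5/3) = 22/3; numerator = -1(-3/8) - 2(1) = -13/8; a_2 = (-13/8)/(22/3) = -39/176
  n = 3: D(3) = 3(3 + 5/3) = 14; numerator = -1(-39/176) - 2(-3/8) = 171/176; a_3 = (171/176)/(14) = 171/2464

r = 1/3; a_0 = 1; a_1 = -3/8; a_2 = -39/176; a_3 = 171/2464


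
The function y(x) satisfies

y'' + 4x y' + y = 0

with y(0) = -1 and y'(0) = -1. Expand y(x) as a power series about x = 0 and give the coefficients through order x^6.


Ansatz: y(x) = sum_{n>=0} a_n x^n, so y'(x) = sum_{n>=1} n a_n x^(n-1) and y''(x) = sum_{n>=2} n(n-1) a_n x^(n-2).
Substitute into P(x) y'' + Q(x) y' + R(x) y = 0 with P(x) = 1, Q(x) = 4x, R(x) = 1, and match powers of x.
Initial conditions: a_0 = -1, a_1 = -1.
Setting the coefficient of each power of x to zero and solving order by order (substituting the coefficients already found):
  x^0: 2 a_2 + a_0 = 0  ->  2 a_2 = -a_0 = 1  ->  a_2 = 1/2
  x^1: 6 a_3 + 5 a_1 = 0  ->  6 a_3 = -5 a_1 = 5  ->  a_3 = 5/6
  x^2: 12 a_4 + 9 a_2 = 0  ->  12 a_4 = -9 a_2 = -9/2  ->  a_4 = -3/8
  x^3: 20 a_5 + 13 a_3 = 0  ->  20 a_5 = -13 a_3 = -65/6  ->  a_5 = -13/24
  x^4: 30 a_6 + 17 a_4 = 0  ->  30 a_6 = -17 a_4 = 51/8  ->  a_6 = 17/80
Truncated series: y(x) = -1 - x + (1/2) x^2 + (5/6) x^3 - (3/8) x^4 - (13/24) x^5 + (17/80) x^6 + O(x^7).

a_0 = -1; a_1 = -1; a_2 = 1/2; a_3 = 5/6; a_4 = -3/8; a_5 = -13/24; a_6 = 17/80


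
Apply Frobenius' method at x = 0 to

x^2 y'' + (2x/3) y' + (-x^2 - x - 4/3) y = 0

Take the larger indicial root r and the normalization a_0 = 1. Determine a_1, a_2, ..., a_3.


Write in Frobenius form y'' + (p(x)/x) y' + (q(x)/x^2) y = 0:
  p(x) = 2/3,  q(x) = -x^2 - x - 4/3.
Indicial equation: r(r-1) + (2/3) r + (-4/3) = 0 -> roots r_1 = 4/3, r_2 = -1.
Take r = r_1 = 4/3. Let y(x) = x^r sum_{n>=0} a_n x^n with a_0 = 1.
Substitute y = x^r sum a_n x^n and match x^{r+n}. The recurrence is
  D(n) a_n - 1 a_{n-1} - 1 a_{n-2} = 0,  where D(n) = (r+n)(r+n-1) + (2/3)(r+n) + (-4/3).
  a_n = [1 a_{n-1} + 1 a_{n-2}] / D(n).
Since the indicial polynomial factors as (r - r_1)(r - r_2), D(n) = (r_1 + n - r_1)(r_1 + n - r_2) = n(n + 7/3).
Evaluating step by step (a_0 = 1):
  n = 1: D(1) = 1(1 + 7/3) = 10/3; numerator = 1(1) = 1; a_1 = (1)/(10/3) = 3/10
  n = 2: D(2) = 2(2 + 7/3) = 26/3; numerator = 1(3/10) + 1(1) = 13/10; a_2 = (13/10)/(26/3) = 3/20
  n = 3: D(3) = 3(3 + 7/3) = 16; numerator = 1(3/20) + 1(3/10) = 9/20; a_3 = (9/20)/(16) = 9/320

r = 4/3; a_0 = 1; a_1 = 3/10; a_2 = 3/20; a_3 = 9/320


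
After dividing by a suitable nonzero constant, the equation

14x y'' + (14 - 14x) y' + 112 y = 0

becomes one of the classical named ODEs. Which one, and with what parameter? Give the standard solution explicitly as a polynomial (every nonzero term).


All three coefficients share the factor 14; dividing through by 14 gives  x y'' + (1 - x) y' + 8 y = 0.
This matches the Laguerre equation x y'' + (1 - x) y' + n y = 0 with n = 8; the polynomial solution is L_8(x).
With y = sum_k a_k x^k, matching x^k gives (k+1)k a_{k+1} + (k+1) a_{k+1} - k a_k + n a_k = 0, i.e. (k+1)^2 a_{k+1} = (k - n) a_k = (k - 8) a_k. The right side vanishes at k = 8, so the series terminates at degree 8.
Standard normalization L_n(0) = 1 gives a_0 = 1. Work upward with a_{k+1} = (k - 8) a_k / (k+1)^2:
  a_1 = (0 - 8)(1) / 1^2 = -8/1 = -8
  a_2 = (1 - 8)(-8) / 2^2 = 56/4 = 14
  a_3 = (2 - 8)(14) / 3^2 = -84/9 = -28/3
  a_4 = (3 - 8)(-28/3) / 4^2 = (140/3)/16 = 35/12
  a_5 = (4 - 8)(35/12) / 5^2 = (-35/3)/25 = -7/15
  a_6 = (5 - 8)(-7/15) / 6^2 = (7/5)/36 = 7/180
  a_7 = (6 - 8)(7/180) / 7^2 = (-7/90)/49 = -1/630
  a_8 = (7 - 8)(-1/630) / 8^2 = (1/630)/64 = 1/40320
Hence L_8(x) = x^8/40320 - x^7/630 + 7 x^6/180 - 7 x^5/15 + 35 x^4/12 - 28 x^3/3 + 14 x^2 - 8 x + 1.

L_8(x); series = x^8/40320 - x^7/630 + 7 x^6/180 - 7 x^5/15 + 35 x^4/12 - 28 x^3/3 + 14 x^2 - 8 x + 1


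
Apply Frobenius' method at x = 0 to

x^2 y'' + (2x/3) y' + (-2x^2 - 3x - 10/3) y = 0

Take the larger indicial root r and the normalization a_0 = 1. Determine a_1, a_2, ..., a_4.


Write in Frobenius form y'' + (p(x)/x) y' + (q(x)/x^2) y = 0:
  p(x) = 2/3,  q(x) = -2x^2 - 3x - 10/3.
Indicial equation: r(r-1) + (2/3) r + (-10/3) = 0 -> roots r_1 = 2, r_2 = -5/3.
Take r = r_1 = 2. Let y(x) = x^r sum_{n>=0} a_n x^n with a_0 = 1.
Substitute y = x^r sum a_n x^n and match x^{r+n}. The recurrence is
  D(n) a_n - 3 a_{n-1} - 2 a_{n-2} = 0,  where D(n) = (r+n)(r+n-1) + (2/3)(r+n) + (-10/3).
  a_n = [3 a_{n-1} + 2 a_{n-2}] / D(n).
Since the indicial polynomial factors as (r - r_1)(r - r_2), D(n) = (r_1 + n - r_1)(r_1 + n - r_2) = n(n + 11/3).
Evaluating step by step (a_0 = 1):
  n = 1: D(1) = 1(1 + 11/3) = 14/3; numerator = 3(1) = 3; a_1 = (3)/(14/3) = 9/14
  n = 2: D(2) = 2(2 + 11/3) = 34/3; numerator = 3(9/14) + 2(1) = 55/14; a_2 = (55/14)/(34/3) = 165/476
  n = 3: D(3) = 3(3 + 11/3) = 20; numerator = 3(165/476) + 2(9/14) = 1107/476; a_3 = (1107/476)/(20) = 1107/9520
  n = 4: D(4) = 4(4 + 11/3) = 92/3; numerator = 3(1107/9520) + 2(165/476) = 9921/9520; a_4 = (9921/9520)/(92/3) = 29763/875840

r = 2; a_0 = 1; a_1 = 9/14; a_2 = 165/476; a_3 = 1107/9520; a_4 = 29763/875840


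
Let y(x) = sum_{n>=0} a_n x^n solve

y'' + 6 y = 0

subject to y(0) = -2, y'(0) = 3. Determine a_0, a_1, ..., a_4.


Ansatz: y(x) = sum_{n>=0} a_n x^n, so y'(x) = sum_{n>=1} n a_n x^(n-1) and y''(x) = sum_{n>=2} n(n-1) a_n x^(n-2).
Substitute into P(x) y'' + Q(x) y' + R(x) y = 0 with P(x) = 1, Q(x) = 0, R(x) = 6, and match powers of x.
Initial conditions: a_0 = -2, a_1 = 3.
Setting the coefficient of each power of x to zero and solving order by order (substituting the coefficients already found):
  x^0: 2 a_2 + 6 a_0 = 0  ->  2 a_2 = -6 a_0 = 12  ->  a_2 = 6
  x^1: 6 a_3 + 6 a_1 = 0  ->  6 a_3 = -6 a_1 = -18  ->  a_3 = -3
  x^2: 12 a_4 + 6 a_2 = 0  ->  12 a_4 = -6 a_2 = -36  ->  a_4 = -3
Truncated series: y(x) = -2 + 3 x + 6 x^2 - 3 x^3 - 3 x^4 + O(x^5).

a_0 = -2; a_1 = 3; a_2 = 6; a_3 = -3; a_4 = -3


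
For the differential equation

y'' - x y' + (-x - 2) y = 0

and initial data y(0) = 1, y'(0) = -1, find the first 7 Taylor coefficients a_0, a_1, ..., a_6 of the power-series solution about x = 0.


Ansatz: y(x) = sum_{n>=0} a_n x^n, so y'(x) = sum_{n>=1} n a_n x^(n-1) and y''(x) = sum_{n>=2} n(n-1) a_n x^(n-2).
Substitute into P(x) y'' + Q(x) y' + R(x) y = 0 with P(x) = 1, Q(x) = -x, R(x) = -x - 2, and match powers of x.
Initial conditions: a_0 = 1, a_1 = -1.
Setting the coefficient of each power of x to zero and solving order by order (substituting the coefficients already found):
  x^0: 2 a_2 - 2 a_0 = 0  ->  2 a_2 = 2 a_0 = 2  ->  a_2 = 1
  x^1: 6 a_3 - 3 a_1 - a_0 = 0  ->  6 a_3 = 3 a_1 + a_0 = -2  ->  a_3 = -1/3
  x^2: 12 a_4 - 4 a_2 - a_1 = 0  ->  12 a_4 = 4 a_2 + a_1 = 3  ->  a_4 = 1/4
  x^3: 20 a_5 - 5 a_3 - a_2 = 0  ->  20 a_5 = 5 a_3 + a_2 = -2/3  ->  a_5 = -1/30
  x^4: 30 a_6 - 6 a_4 - a_3 = 0  ->  30 a_6 = 6 a_4 + a_3 = 7/6  ->  a_6 = 7/180
Truncated series: y(x) = 1 - x + x^2 - (1/3) x^3 + (1/4) x^4 - (1/30) x^5 + (7/180) x^6 + O(x^7).

a_0 = 1; a_1 = -1; a_2 = 1; a_3 = -1/3; a_4 = 1/4; a_5 = -1/30; a_6 = 7/180


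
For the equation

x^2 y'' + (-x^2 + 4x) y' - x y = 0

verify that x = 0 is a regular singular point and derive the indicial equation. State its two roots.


Divide by x^2 to reach normal form y'' + P_1(x) y' + P_2(x) y = 0 with P_1(x) = -1 + 4/x and P_2(x) = -1/x.
x = 0 is a singular point because the y'-coefficient -1 + 4/x has a pole at x = 0 and the y-coefficient -1/x has a pole at x = 0.
It is a regular singular point because x P_1(x) = p(x) = 4 - x and x^2 P_2(x) = q(x) = -x are polynomials, hence analytic at x = 0.
p(0) = 4,  q(0) = 0.
Indicial equation: r(r-1) + p(0) r + q(0) = 0, i.e. r^2 + (p(0) - 1) r + q(0) = 0, i.e. r^2 + 3 r = 0.
Discriminant: (3)^2 - 4(0) = 9, so r = (-3 ± 3)/2.
Solving: r_1 = 0, r_2 = -3.

indicial: r^2 + 3 r = 0; roots r_1 = 0, r_2 = -3


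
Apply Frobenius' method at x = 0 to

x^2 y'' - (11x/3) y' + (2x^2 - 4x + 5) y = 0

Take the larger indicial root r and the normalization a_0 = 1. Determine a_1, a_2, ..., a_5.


Write in Frobenius form y'' + (p(x)/x) y' + (q(x)/x^2) y = 0:
  p(x) = -11/3,  q(x) = 2x^2 - 4x + 5.
Indicial equation: r(r-1) + (-11/3) r + (5) = 0 -> roots r_1 = 3, r_2 = 5/3.
Take r = r_1 = 3. Let y(x) = x^r sum_{n>=0} a_n x^n with a_0 = 1.
Substitute y = x^r sum a_n x^n and match x^{r+n}. The recurrence is
  D(n) a_n - 4 a_{n-1} + 2 a_{n-2} = 0,  where D(n) = (r+n)(r+n-1) + (-11/3)(r+n) + (5).
  a_n = [4 a_{n-1} - 2 a_{n-2}] / D(n).
Since the indicial polynomial factors as (r - r_1)(r - r_2), D(n) = (r_1 + n - r_1)(r_1 + n - r_2) = n(n + 4/3).
Evaluating step by step (a_0 = 1):
  n = 1: D(1) = 1(1 + 4/3) = 7/3; numerator = 4(1) = 4; a_1 = (4)/(7/3) = 12/7
  n = 2: D(2) = 2(2 + 4/3) = 20/3; numerator = 4(12/7) - 2(1) = 34/7; a_2 = (34/7)/(20/3) = 51/70
  n = 3: D(3) = 3(3 + 4/3) = 13; numerator = 4(51/70) - 2(12/7) = -18/35; a_3 = (-18/35)/(13) = -18/455
  n = 4: D(4) = 4(4 + 4/3) = 64/3; numerator = 4(-18/455) - 2(51/70) = -21/13; a_4 = (-21/13)/(64/3) = -63/832
  n = 5: D(5) = 5(5 + 4/3) = 95/3; numerator = 4(-63/832) - 2(-18/455) = -1629/7280; a_5 = (-1629/7280)/(95/3) = -4887/691600

r = 3; a_0 = 1; a_1 = 12/7; a_2 = 51/70; a_3 = -18/455; a_4 = -63/832; a_5 = -4887/691600


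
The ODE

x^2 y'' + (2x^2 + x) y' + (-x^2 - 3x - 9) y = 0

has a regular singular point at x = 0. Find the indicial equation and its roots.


Divide by x^2 to reach normal form y'' + P_1(x) y' + P_2(x) y = 0 with P_1(x) = 2 + 1/x and P_2(x) = -1 - 3/x - 9/x^2.
x = 0 is a singular point because the y'-coefficient 2 + 1/x has a pole at x = 0 and the y-coefficient -1 - 3/x - 9/x^2 has a pole at x = 0.
It is a regular singular point because x P_1(x) = p(x) = 2x + 1 and x^2 P_2(x) = q(x) = -x^2 - 3x - 9 are polynomials, hence analytic at x = 0.
p(0) = 1,  q(0) = -9.
Indicial equation: r(r-1) + p(0) r + q(0) = 0, i.e. r^2 + (p(0) - 1) r + q(0) = 0, i.e. r^2 - 9 = 0.
Discriminant: (0)^2 - 4(-9) = 36, so r = (0 ± 6)/2.
Solving: r_1 = 3, r_2 = -3.

indicial: r^2 - 9 = 0; roots r_1 = 3, r_2 = -3


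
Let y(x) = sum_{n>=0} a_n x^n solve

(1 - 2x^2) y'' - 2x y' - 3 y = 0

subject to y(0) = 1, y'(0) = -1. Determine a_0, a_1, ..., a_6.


Ansatz: y(x) = sum_{n>=0} a_n x^n, so y'(x) = sum_{n>=1} n a_n x^(n-1) and y''(x) = sum_{n>=2} n(n-1) a_n x^(n-2).
Substitute into P(x) y'' + Q(x) y' + R(x) y = 0 with P(x) = 1 - 2x^2, Q(x) = -2x, R(x) = -3, and match powers of x.
Initial conditions: a_0 = 1, a_1 = -1.
Setting the coefficient of each power of x to zero and solving order by order (substituting the coefficients already found):
  x^0: 2 a_2 - 3 a_0 = 0  ->  2 a_2 = 3 a_0 = 3  ->  a_2 = 3/2
  x^1: 6 a_3 - 5 a_1 = 0  ->  6 a_3 = 5 a_1 = -5  ->  a_3 = -5/6
  x^2: 12 a_4 - 11 a_2 = 0  ->  12 a_4 = 11 a_2 = 33/2  ->  a_4 = 11/8
  x^3: 20 a_5 - 21 a_3 = 0  ->  20 a_5 = 21 a_3 = -35/2  ->  a_5 = -7/8
  x^4: 30 a_6 - 35 a_4 = 0  ->  30 a_6 = 35 a_4 = 385/8  ->  a_6 = 77/48
Truncated series: y(x) = 1 - x + (3/2) x^2 - (5/6) x^3 + (11/8) x^4 - (7/8) x^5 + (77/48) x^6 + O(x^7).

a_0 = 1; a_1 = -1; a_2 = 3/2; a_3 = -5/6; a_4 = 11/8; a_5 = -7/8; a_6 = 77/48


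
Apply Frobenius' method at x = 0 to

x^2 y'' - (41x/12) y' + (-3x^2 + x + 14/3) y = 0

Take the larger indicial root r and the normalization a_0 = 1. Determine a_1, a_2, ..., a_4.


Write in Frobenius form y'' + (p(x)/x) y' + (q(x)/x^2) y = 0:
  p(x) = -41/12,  q(x) = -3x^2 + x + 14/3.
Indicial equation: r(r-1) + (-41/12) r + (14/3) = 0 -> roots r_1 = 8/3, r_2 = 7/4.
Take r = r_1 = 8/3. Let y(x) = x^r sum_{n>=0} a_n x^n with a_0 = 1.
Substitute y = x^r sum a_n x^n and match x^{r+n}. The recurrence is
  D(n) a_n + 1 a_{n-1} - 3 a_{n-2} = 0,  where D(n) = (r+n)(r+n-1) + (-41/12)(r+n) + (14/3).
  a_n = [-1 a_{n-1} + 3 a_{n-2}] / D(n).
Since the indicial polynomial factors as (r - r_1)(r - r_2), D(n) = (r_1 + n - r_1)(r_1 + n - r_2) = n(n + 11/12).
Evaluating step by step (a_0 = 1):
  n = 1: D(1) = 1(1 + 11/12) = 23/12; numerator = -1(1) = -1; a_1 = (-1)/(23/12) = -12/23
  n = 2: D(2) = 2(2 + 11/12) = 35/6; numerator = -1(-12/23) + 3(1) = 81/23; a_2 = (81/23)/(35/6) = 486/805
  n = 3: D(3) = 3(3 + 11/12) = 47/4; numerator = -1(486/805) + 3(-12/23) = -1746/805; a_3 = (-1746/805)/(47/4) = -6984/37835
  n = 4: D(4) = 4(4 + 11/12) = 59/3; numerator = -1(-6984/37835) + 3(486/805) = 15102/7567; a_4 = (15102/7567)/(59/3) = 45306/446453

r = 8/3; a_0 = 1; a_1 = -12/23; a_2 = 486/805; a_3 = -6984/37835; a_4 = 45306/446453


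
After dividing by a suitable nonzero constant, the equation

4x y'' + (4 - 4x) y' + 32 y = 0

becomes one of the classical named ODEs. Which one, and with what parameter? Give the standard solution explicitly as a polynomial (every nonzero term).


All three coefficients share the factor 4; dividing through by 4 gives  x y'' + (1 - x) y' + 8 y = 0.
This matches the Laguerre equation x y'' + (1 - x) y' + n y = 0 with n = 8; the polynomial solution is L_8(x).
With y = sum_k a_k x^k, matching x^k gives (k+1)k a_{k+1} + (k+1) a_{k+1} - k a_k + n a_k = 0, i.e. (k+1)^2 a_{k+1} = (k - n) a_k = (k - 8) a_k. The right side vanishes at k = 8, so the series terminates at degree 8.
Standard normalization L_n(0) = 1 gives a_0 = 1. Work upward with a_{k+1} = (k - 8) a_k / (k+1)^2:
  a_1 = (0 - 8)(1) / 1^2 = -8/1 = -8
  a_2 = (1 - 8)(-8) / 2^2 = 56/4 = 14
  a_3 = (2 - 8)(14) / 3^2 = -84/9 = -28/3
  a_4 = (3 - 8)(-28/3) / 4^2 = (140/3)/16 = 35/12
  a_5 = (4 - 8)(35/12) / 5^2 = (-35/3)/25 = -7/15
  a_6 = (5 - 8)(-7/15) / 6^2 = (7/5)/36 = 7/180
  a_7 = (6 - 8)(7/180) / 7^2 = (-7/90)/49 = -1/630
  a_8 = (7 - 8)(-1/630) / 8^2 = (1/630)/64 = 1/40320
Hence L_8(x) = x^8/40320 - x^7/630 + 7 x^6/180 - 7 x^5/15 + 35 x^4/12 - 28 x^3/3 + 14 x^2 - 8 x + 1.

L_8(x); series = x^8/40320 - x^7/630 + 7 x^6/180 - 7 x^5/15 + 35 x^4/12 - 28 x^3/3 + 14 x^2 - 8 x + 1


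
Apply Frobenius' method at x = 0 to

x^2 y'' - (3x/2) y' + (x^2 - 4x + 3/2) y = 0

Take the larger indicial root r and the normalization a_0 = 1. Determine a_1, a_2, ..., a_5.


Write in Frobenius form y'' + (p(x)/x) y' + (q(x)/x^2) y = 0:
  p(x) = -3/2,  q(x) = x^2 - 4x + 3/2.
Indicial equation: r(r-1) + (-3/2) r + (3/2) = 0 -> roots r_1 = 3/2, r_2 = 1.
Take r = r_1 = 3/2. Let y(x) = x^r sum_{n>=0} a_n x^n with a_0 = 1.
Substitute y = x^r sum a_n x^n and match x^{r+n}. The recurrence is
  D(n) a_n - 4 a_{n-1} + 1 a_{n-2} = 0,  where D(n) = (r+n)(r+n-1) + (-3/2)(r+n) + (3/2).
  a_n = [4 a_{n-1} - 1 a_{n-2}] / D(n).
Since the indicial polynomial factors as (r - r_1)(r - r_2), D(n) = (r_1 + n - r_1)(r_1 + n - r_2) = n(n + 1/2).
Evaluating step by step (a_0 = 1):
  n = 1: D(1) = 1(1 + 1/2) = 3/2; numerator = 4(1) = 4; a_1 = (4)/(3/2) = 8/3
  n = 2: D(2) = 2(2 + 1/2) = 5; numerator = 4(8/3) - 1(1) = 29/3; a_2 = (29/3)/(5) = 29/15
  n = 3: D(3) = 3(3 + 1/2) = 21/2; numerator = 4(29/15) - 1(8/3) = 76/15; a_3 = (76/15)/(21/2) = 152/315
  n = 4: D(4) = 4(4 + 1/2) = 18; numerator = 4(152/315) - 1(29/15) = -1/315; a_4 = (-1/315)/(18) = -1/5670
  n = 5: D(5) = 5(5 + 1/2) = 55/2; numerator = 4(-1/5670) - 1(152/315) = -274/567; a_5 = (-274/567)/(55/2) = -548/31185

r = 3/2; a_0 = 1; a_1 = 8/3; a_2 = 29/15; a_3 = 152/315; a_4 = -1/5670; a_5 = -548/31185


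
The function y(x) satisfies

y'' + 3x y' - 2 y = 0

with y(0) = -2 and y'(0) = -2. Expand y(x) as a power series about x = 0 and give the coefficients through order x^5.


Ansatz: y(x) = sum_{n>=0} a_n x^n, so y'(x) = sum_{n>=1} n a_n x^(n-1) and y''(x) = sum_{n>=2} n(n-1) a_n x^(n-2).
Substitute into P(x) y'' + Q(x) y' + R(x) y = 0 with P(x) = 1, Q(x) = 3x, R(x) = -2, and match powers of x.
Initial conditions: a_0 = -2, a_1 = -2.
Setting the coefficient of each power of x to zero and solving order by order (substituting the coefficients already found):
  x^0: 2 a_2 - 2 a_0 = 0  ->  2 a_2 = 2 a_0 = -4  ->  a_2 = -2
  x^1: 6 a_3 + a_1 = 0  ->  6 a_3 = -a_1 = 2  ->  a_3 = 1/3
  x^2: 12 a_4 + 4 a_2 = 0  ->  12 a_4 = -4 a_2 = 8  ->  a_4 = 2/3
  x^3: 20 a_5 + 7 a_3 = 0  ->  20 a_5 = -7 a_3 = -7/3  ->  a_5 = -7/60
Truncated series: y(x) = -2 - 2 x - 2 x^2 + (1/3) x^3 + (2/3) x^4 - (7/60) x^5 + O(x^6).

a_0 = -2; a_1 = -2; a_2 = -2; a_3 = 1/3; a_4 = 2/3; a_5 = -7/60


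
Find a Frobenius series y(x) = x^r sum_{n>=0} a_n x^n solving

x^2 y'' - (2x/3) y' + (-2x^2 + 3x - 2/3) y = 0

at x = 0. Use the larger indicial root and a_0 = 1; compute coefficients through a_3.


Write in Frobenius form y'' + (p(x)/x) y' + (q(x)/x^2) y = 0:
  p(x) = -2/3,  q(x) = -2x^2 + 3x - 2/3.
Indicial equation: r(r-1) + (-2/3) r + (-2/3) = 0 -> roots r_1 = 2, r_2 = -1/3.
Take r = r_1 = 2. Let y(x) = x^r sum_{n>=0} a_n x^n with a_0 = 1.
Substitute y = x^r sum a_n x^n and match x^{r+n}. The recurrence is
  D(n) a_n + 3 a_{n-1} - 2 a_{n-2} = 0,  where D(n) = (r+n)(r+n-1) + (-2/3)(r+n) + (-2/3).
  a_n = [-3 a_{n-1} + 2 a_{n-2}] / D(n).
Since the indicial polynomial factors as (r - r_1)(r - r_2), D(n) = (r_1 + n - r_1)(r_1 + n - r_2) = n(n + 7/3).
Evaluating step by step (a_0 = 1):
  n = 1: D(1) = 1(1 + 7/3) = 10/3; numerator = -3(1) = -3; a_1 = (-3)/(10/3) = -9/10
  n = 2: D(2) = 2(2 + 7/3) = 26/3; numerator = -3(-9/10) + 2(1) = 47/10; a_2 = (47/10)/(26/3) = 141/260
  n = 3: D(3) = 3(3 + 7/3) = 16; numerator = -3(141/260) + 2(-9/10) = -891/260; a_3 = (-891/260)/(16) = -891/4160

r = 2; a_0 = 1; a_1 = -9/10; a_2 = 141/260; a_3 = -891/4160


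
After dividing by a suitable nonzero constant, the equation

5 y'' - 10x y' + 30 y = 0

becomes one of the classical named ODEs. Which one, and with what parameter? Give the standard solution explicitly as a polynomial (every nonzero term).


All three coefficients share the factor 5; dividing through by 5 gives  y'' - 2x y' + 6 y = 0.
This matches the Hermite equation y'' - 2x y' + 2n y = 0 with 2n = 6, so n = 3; the polynomial solution is H_3(x).
With y = sum_k a_k x^k, matching x^k gives (k+2)(k+1) a_{k+2} = 2(k - n) a_k = 2(k - 3) a_k. The right side vanishes at k = 3, so the series with the parity of 3 terminates at degree 3.
Standard normalization: leading coefficient of H_n is 2^n, so a_3 = 2^3 = 8. Work downward with a_k = (k+1)(k+2) a_{k+2} / (2(k - n)):
  a_1 = (2)(3)(8) / (2(1 - 3)) = 48/(-4) = -12
Hence H_3(x) = 8 x^3 - 12 x.

H_3(x); series = 8 x^3 - 12 x


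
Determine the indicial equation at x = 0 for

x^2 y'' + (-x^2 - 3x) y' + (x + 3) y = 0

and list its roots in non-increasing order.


Divide by x^2 to reach normal form y'' + P_1(x) y' + P_2(x) y = 0 with P_1(x) = -1 - 3/x and P_2(x) = 1/x + 3/x^2.
x = 0 is a singular point because the y'-coefficient -1 - 3/x has a pole at x = 0 and the y-coefficient 1/x + 3/x^2 has a pole at x = 0.
It is a regular singular point because x P_1(x) = p(x) = -x - 3 and x^2 P_2(x) = q(x) = x + 3 are polynomials, hence analytic at x = 0.
p(0) = -3,  q(0) = 3.
Indicial equation: r(r-1) + p(0) r + q(0) = 0, i.e. r^2 + (p(0) - 1) r + q(0) = 0, i.e. r^2 - 4 r + 3 = 0.
Discriminant: (-4)^2 - 4(3) = 4, so r = (4 ± 2)/2.
Solving: r_1 = 3, r_2 = 1.

indicial: r^2 - 4 r + 3 = 0; roots r_1 = 3, r_2 = 1
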